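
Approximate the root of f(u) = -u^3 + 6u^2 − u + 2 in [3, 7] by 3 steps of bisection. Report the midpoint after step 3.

m = 5, f(m) = 22 (+); new bracket [5, 7]
m = 6, f(m) = -4 (−); new bracket [5, 6]
m = 5.5, f(m) = 11.625 (+); new bracket [5.5, 6]

5.5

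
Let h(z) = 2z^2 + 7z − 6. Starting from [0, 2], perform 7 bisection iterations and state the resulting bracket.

[0.703125, 0.71875]

m = 1, h(m) = 3 (+); new bracket [0, 1]
m = 0.5, h(m) = -2 (−); new bracket [0.5, 1]
m = 0.75, h(m) = 0.375 (+); new bracket [0.5, 0.75]
m = 0.625, h(m) = -0.8438 (−); new bracket [0.625, 0.75]
m = 0.6875, h(m) = -0.2422 (−); new bracket [0.6875, 0.75]
m = 0.71875, h(m) = 0.0645 (+); new bracket [0.6875, 0.71875]
m = 0.703125, h(m) = -0.0894 (−); new bracket [0.703125, 0.71875]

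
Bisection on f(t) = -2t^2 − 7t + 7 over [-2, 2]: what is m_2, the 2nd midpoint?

t = 0 gives f = 7, positive; keep [0, 2]
t = 1 gives f = -2, negative; keep [0, 1]

1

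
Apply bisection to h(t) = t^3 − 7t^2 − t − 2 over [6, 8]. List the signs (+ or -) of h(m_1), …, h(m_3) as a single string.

-++

t = 7 gives h = -9, negative; keep [7, 8]
t = 7.5 gives h = 18.625, positive; keep [7, 7.5]
t = 7.25 gives h = 3.890625, positive; keep [7, 7.25]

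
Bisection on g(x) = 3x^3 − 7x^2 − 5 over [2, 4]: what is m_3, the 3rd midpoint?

2.75

midpoint 3: g = 13 > 0 → [2, 3]
midpoint 2.5: g = -1.875 < 0 → [2.5, 3]
midpoint 2.75: g = 4.453125 > 0 → [2.5, 2.75]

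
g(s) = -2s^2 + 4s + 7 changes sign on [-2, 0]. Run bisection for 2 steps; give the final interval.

m = -1, g(m) = 1 (+); new bracket [-2, -1]
m = -1.5, g(m) = -3.5 (−); new bracket [-1.5, -1]

[-1.5, -1]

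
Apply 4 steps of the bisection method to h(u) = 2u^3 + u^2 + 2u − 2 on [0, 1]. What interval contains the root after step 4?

[0.5625, 0.625]

m = 0.5, h(m) = -0.5 (−); new bracket [0.5, 1]
m = 0.75, h(m) = 0.90625 (+); new bracket [0.5, 0.75]
m = 0.625, h(m) = 0.128906 (+); new bracket [0.5, 0.625]
m = 0.5625, h(m) = -0.2026 (−); new bracket [0.5625, 0.625]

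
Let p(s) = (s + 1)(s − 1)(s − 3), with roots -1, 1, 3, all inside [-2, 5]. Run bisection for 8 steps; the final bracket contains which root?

midpoint 1.5: p = -1.875 < 0 → [1.5, 5]
midpoint 3.25: p = 2.390625 > 0 → [1.5, 3.25]
midpoint 2.375: p = -2.900391 < 0 → [2.375, 3.25]
midpoint 2.8125: p = -1.2957 < 0 → [2.8125, 3.25]
midpoint 3.03125: p = 0.2559 > 0 → [2.8125, 3.03125]
midpoint 2.921875: p = -0.5889 < 0 → [2.921875, 3.03125]
midpoint 2.9765625: p = -0.1842 < 0 → [2.9765625, 3.03125]
midpoint 3.00390625: p = 0.0313 > 0 → [2.9765625, 3.00390625]

3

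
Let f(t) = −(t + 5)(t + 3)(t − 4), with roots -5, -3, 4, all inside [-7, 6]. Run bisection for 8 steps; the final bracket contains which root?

4

t = -0.5 gives f = 50.625, positive; keep [-0.5, 6]
t = 2.75 gives f = 55.703125, positive; keep [2.75, 6]
t = 4.375 gives f = -25.927734, negative; keep [2.75, 4.375]
t = 3.5625 gives f = 24.5837, positive; keep [3.5625, 4.375]
t = 3.96875 gives f = 1.9532, positive; keep [3.96875, 4.375]
t = 4.171875 gives f = -11.3059, negative; keep [3.96875, 4.171875]
t = 4.0703125 gives f = -4.5091, negative; keep [3.96875, 4.0703125]
t = 4.01953125 gives f = -1.2366, negative; keep [3.96875, 4.01953125]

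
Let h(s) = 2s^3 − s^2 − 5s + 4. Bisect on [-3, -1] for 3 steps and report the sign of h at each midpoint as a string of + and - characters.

-+-

s = -2 gives h = -6, negative; keep [-2, -1]
s = -1.5 gives h = 2.5, positive; keep [-2, -1.5]
s = -1.75 gives h = -1.03125, negative; keep [-1.75, -1.5]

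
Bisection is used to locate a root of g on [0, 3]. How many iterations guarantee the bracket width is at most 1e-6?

Width after n steps is 3/2^n. Need 2^n ≥ 3/1e-6 = 3000000.
2^21 = 2097152 < 3000000 ≤ 2^22 = 4194304, so n = 22.

22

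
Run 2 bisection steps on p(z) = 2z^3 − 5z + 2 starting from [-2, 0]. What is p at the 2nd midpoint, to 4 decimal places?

2.7500

z = -1 gives p = 5, positive; keep [-2, -1]
z = -1.5 gives p = 2.75, positive; keep [-2, -1.5]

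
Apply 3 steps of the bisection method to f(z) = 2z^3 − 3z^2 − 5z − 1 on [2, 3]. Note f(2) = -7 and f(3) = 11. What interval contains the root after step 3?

f(2.5) = -1 < 0, so the root lies in [2.5, 3]
f(2.75) = 4.15625 > 0, so the root lies in [2.5, 2.75]
f(2.625) = 1.378906 > 0, so the root lies in [2.5, 2.625]

[2.5, 2.625]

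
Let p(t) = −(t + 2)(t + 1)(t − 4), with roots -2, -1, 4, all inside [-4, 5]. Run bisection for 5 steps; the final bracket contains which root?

midpoint 0.5: p = 13.125 > 0 → [0.5, 5]
midpoint 2.75: p = 22.265625 > 0 → [2.75, 5]
midpoint 3.875: p = 3.580078 > 0 → [3.875, 5]
midpoint 4.4375: p = -15.3142 < 0 → [3.875, 4.4375]
midpoint 4.15625: p = -4.9599 < 0 → [3.875, 4.15625]

4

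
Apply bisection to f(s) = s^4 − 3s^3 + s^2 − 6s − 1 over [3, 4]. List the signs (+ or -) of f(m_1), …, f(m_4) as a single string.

f(3.5) = 11.6875 > 0, so the root lies in [3, 3.5]
f(3.25) = -1.355469 < 0, so the root lies in [3.25, 3.5]
f(3.375) = 4.556885 > 0, so the root lies in [3.25, 3.375]
f(3.3125) = 1.4561 > 0, so the root lies in [3.25, 3.3125]

+-++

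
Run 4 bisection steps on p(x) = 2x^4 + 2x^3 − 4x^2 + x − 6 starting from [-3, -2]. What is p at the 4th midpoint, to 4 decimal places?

2.7588

x = -2.5 gives p = 13.375, positive; keep [-2.5, -2]
x = -2.25 gives p = -0.023438, negative; keep [-2.5, -2.25]
x = -2.375 gives p = 5.902832, positive; keep [-2.375, -2.25]
x = -2.3125 gives p = 2.7588, positive; keep [-2.3125, -2.25]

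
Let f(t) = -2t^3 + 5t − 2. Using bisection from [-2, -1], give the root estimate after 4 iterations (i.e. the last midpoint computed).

m = -1.5, f(m) = -2.75 (−); new bracket [-2, -1.5]
m = -1.75, f(m) = -0.03125 (−); new bracket [-2, -1.75]
m = -1.875, f(m) = 1.808594 (+); new bracket [-1.875, -1.75]
m = -1.8125, f(m) = 0.8462 (+); new bracket [-1.8125, -1.75]

-1.8125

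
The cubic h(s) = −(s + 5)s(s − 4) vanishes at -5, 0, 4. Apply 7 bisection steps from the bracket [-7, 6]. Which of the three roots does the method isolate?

m = -0.5, h(m) = -10.125 (−); new bracket [-7, -0.5]
m = -3.75, h(m) = -36.328125 (−); new bracket [-7, -3.75]
m = -5.375, h(m) = 18.896484 (+); new bracket [-5.375, -3.75]
m = -4.5625, h(m) = -17.0916 (−); new bracket [-5.375, -4.5625]
m = -4.96875, h(m) = -1.3926 (−); new bracket [-5.375, -4.96875]
m = -5.171875, h(m) = 8.153 (+); new bracket [-5.171875, -4.96875]
m = -5.0703125, h(m) = 3.2336 (+); new bracket [-5.0703125, -4.96875]

-5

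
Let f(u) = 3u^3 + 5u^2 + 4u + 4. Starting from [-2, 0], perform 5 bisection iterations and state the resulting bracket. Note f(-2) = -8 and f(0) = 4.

[-1.4375, -1.375]

u = -1 gives f = 2, positive; keep [-2, -1]
u = -1.5 gives f = -0.875, negative; keep [-1.5, -1]
u = -1.25 gives f = 0.953125, positive; keep [-1.5, -1.25]
u = -1.375 gives f = 0.1543, positive; keep [-1.5, -1.375]
u = -1.4375 gives f = -0.3293, negative; keep [-1.4375, -1.375]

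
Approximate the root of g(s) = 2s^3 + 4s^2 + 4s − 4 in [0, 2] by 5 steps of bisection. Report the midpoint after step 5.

m = 1, g(m) = 6 (+); new bracket [0, 1]
m = 0.5, g(m) = -0.75 (−); new bracket [0.5, 1]
m = 0.75, g(m) = 2.09375 (+); new bracket [0.5, 0.75]
m = 0.625, g(m) = 0.5508 (+); new bracket [0.5, 0.625]
m = 0.5625, g(m) = -0.1284 (−); new bracket [0.5625, 0.625]

0.5625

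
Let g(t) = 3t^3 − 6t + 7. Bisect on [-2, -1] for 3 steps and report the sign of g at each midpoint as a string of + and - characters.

g(-1.5) = 5.875 > 0, so the root lies in [-2, -1.5]
g(-1.75) = 1.421875 > 0, so the root lies in [-2, -1.75]
g(-1.875) = -1.525391 < 0, so the root lies in [-1.875, -1.75]

++-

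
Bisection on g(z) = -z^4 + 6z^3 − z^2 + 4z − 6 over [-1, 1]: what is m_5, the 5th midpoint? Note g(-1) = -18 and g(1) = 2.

0.8125

m = 0, g(m) = -6 (−); new bracket [0, 1]
m = 0.5, g(m) = -3.5625 (−); new bracket [0.5, 1]
m = 0.75, g(m) = -1.347656 (−); new bracket [0.75, 1]
m = 0.875, g(m) = 0.1677 (+); new bracket [0.75, 0.875]
m = 0.8125, g(m) = -0.6277 (−); new bracket [0.8125, 0.875]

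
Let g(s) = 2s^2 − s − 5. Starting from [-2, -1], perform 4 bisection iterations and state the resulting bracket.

m = -1.5, g(m) = 1 (+); new bracket [-1.5, -1]
m = -1.25, g(m) = -0.625 (−); new bracket [-1.5, -1.25]
m = -1.375, g(m) = 0.15625 (+); new bracket [-1.375, -1.25]
m = -1.3125, g(m) = -0.2422 (−); new bracket [-1.375, -1.3125]

[-1.375, -1.3125]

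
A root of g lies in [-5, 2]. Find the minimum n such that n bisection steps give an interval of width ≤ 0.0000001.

27

Width after n steps is 7/2^n. Need 2^n ≥ 7/0.0000001 = 70000000.
2^26 = 67108864 < 70000000 ≤ 2^27 = 134217728, so n = 27.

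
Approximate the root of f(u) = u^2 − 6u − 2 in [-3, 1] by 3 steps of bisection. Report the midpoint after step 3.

f(-1) = 5 > 0, so the root lies in [-1, 1]
f(0) = -2 < 0, so the root lies in [-1, 0]
f(-0.5) = 1.25 > 0, so the root lies in [-0.5, 0]

-0.5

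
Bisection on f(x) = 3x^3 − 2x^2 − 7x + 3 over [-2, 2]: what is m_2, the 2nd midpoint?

-1

x = 0 gives f = 3, positive; keep [-2, 0]
x = -1 gives f = 5, positive; keep [-2, -1]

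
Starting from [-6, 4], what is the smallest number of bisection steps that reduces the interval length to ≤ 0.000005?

Width after n steps is 10/2^n. Need 2^n ≥ 10/0.000005 = 2000000.
2^20 = 1048576 < 2000000 ≤ 2^21 = 2097152, so n = 21.

21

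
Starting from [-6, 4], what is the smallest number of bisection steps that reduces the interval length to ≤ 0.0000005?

25

Width after n steps is 10/2^n. Need 2^n ≥ 10/0.0000005 = 20000000.
2^24 = 16777216 < 20000000 ≤ 2^25 = 33554432, so n = 25.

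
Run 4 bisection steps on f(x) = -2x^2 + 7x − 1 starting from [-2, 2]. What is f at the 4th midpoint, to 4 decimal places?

0.6250

x = 0 gives f = -1, negative; keep [0, 2]
x = 1 gives f = 4, positive; keep [0, 1]
x = 0.5 gives f = 2, positive; keep [0, 0.5]
x = 0.25 gives f = 0.625, positive; keep [0, 0.25]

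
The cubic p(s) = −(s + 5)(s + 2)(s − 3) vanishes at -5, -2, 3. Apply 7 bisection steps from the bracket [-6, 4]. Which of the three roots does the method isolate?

3

m = -1, p(m) = 16 (+); new bracket [-1, 4]
m = 1.5, p(m) = 34.125 (+); new bracket [1.5, 4]
m = 2.75, p(m) = 9.203125 (+); new bracket [2.75, 4]
m = 3.375, p(m) = -16.8809 (−); new bracket [2.75, 3.375]
m = 3.0625, p(m) = -2.551 (−); new bracket [2.75, 3.0625]
m = 2.90625, p(m) = 3.6366 (+); new bracket [2.90625, 3.0625]
m = 2.984375, p(m) = 0.6218 (+); new bracket [2.984375, 3.0625]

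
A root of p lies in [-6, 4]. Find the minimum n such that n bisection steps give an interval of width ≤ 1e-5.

20

Width after n steps is 10/2^n. Need 2^n ≥ 10/1e-5 = 1000000.
2^19 = 524288 < 1000000 ≤ 2^20 = 1048576, so n = 20.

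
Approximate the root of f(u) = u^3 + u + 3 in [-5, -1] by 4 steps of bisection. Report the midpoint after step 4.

m = -3, f(m) = -27 (−); new bracket [-3, -1]
m = -2, f(m) = -7 (−); new bracket [-2, -1]
m = -1.5, f(m) = -1.875 (−); new bracket [-1.5, -1]
m = -1.25, f(m) = -0.2031 (−); new bracket [-1.25, -1]

-1.25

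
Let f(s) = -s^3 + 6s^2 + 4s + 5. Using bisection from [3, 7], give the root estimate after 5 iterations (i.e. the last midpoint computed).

6.625

f(5) = 50 > 0, so the root lies in [5, 7]
f(6) = 29 > 0, so the root lies in [6, 7]
f(6.5) = 9.875 > 0, so the root lies in [6.5, 7]
f(6.75) = -2.1719 < 0, so the root lies in [6.5, 6.75]
f(6.625) = 4.0684 > 0, so the root lies in [6.625, 6.75]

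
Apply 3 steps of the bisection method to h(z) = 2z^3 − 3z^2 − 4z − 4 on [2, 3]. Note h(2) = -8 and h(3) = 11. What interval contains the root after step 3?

[2.5, 2.625]

m = 2.5, h(m) = -1.5 (−); new bracket [2.5, 3]
m = 2.75, h(m) = 3.90625 (+); new bracket [2.5, 2.75]
m = 2.625, h(m) = 1.003906 (+); new bracket [2.5, 2.625]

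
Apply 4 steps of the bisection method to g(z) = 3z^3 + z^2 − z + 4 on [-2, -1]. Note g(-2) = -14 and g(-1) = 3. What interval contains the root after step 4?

g(-1.5) = -2.375 < 0, so the root lies in [-1.5, -1]
g(-1.25) = 0.953125 > 0, so the root lies in [-1.5, -1.25]
g(-1.375) = -0.533203 < 0, so the root lies in [-1.375, -1.25]
g(-1.3125) = 0.2522 > 0, so the root lies in [-1.375, -1.3125]

[-1.375, -1.3125]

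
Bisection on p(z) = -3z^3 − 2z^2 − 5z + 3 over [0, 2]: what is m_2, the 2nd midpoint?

0.5

p(1) = -7 < 0, so the root lies in [0, 1]
p(0.5) = -0.375 < 0, so the root lies in [0, 0.5]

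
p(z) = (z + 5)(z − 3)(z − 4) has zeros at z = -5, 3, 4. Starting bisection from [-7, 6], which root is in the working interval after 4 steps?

-5

z = -0.5 gives p = 70.875, positive; keep [-7, -0.5]
z = -3.75 gives p = 65.390625, positive; keep [-7, -3.75]
z = -5.375 gives p = -29.443359, negative; keep [-5.375, -3.75]
z = -4.5625 gives p = 28.3298, positive; keep [-5.375, -4.5625]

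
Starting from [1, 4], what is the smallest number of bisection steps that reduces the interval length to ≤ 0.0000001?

25

Width after n steps is 3/2^n. Need 2^n ≥ 3/0.0000001 = 30000000.
2^24 = 16777216 < 30000000 ≤ 2^25 = 33554432, so n = 25.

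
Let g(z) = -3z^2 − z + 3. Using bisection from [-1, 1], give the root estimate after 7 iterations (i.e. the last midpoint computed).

0.859375

g(0) = 3 > 0, so the root lies in [0, 1]
g(0.5) = 1.75 > 0, so the root lies in [0.5, 1]
g(0.75) = 0.5625 > 0, so the root lies in [0.75, 1]
g(0.875) = -0.1719 < 0, so the root lies in [0.75, 0.875]
g(0.8125) = 0.207 > 0, so the root lies in [0.8125, 0.875]
g(0.84375) = 0.0205 > 0, so the root lies in [0.84375, 0.875]
g(0.859375) = -0.075 < 0, so the root lies in [0.84375, 0.859375]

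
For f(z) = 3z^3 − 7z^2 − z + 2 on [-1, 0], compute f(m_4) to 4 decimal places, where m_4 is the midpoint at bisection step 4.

-0.1863

z = -0.5 gives f = 0.375, positive; keep [-1, -0.5]
z = -0.75 gives f = -2.453125, negative; keep [-0.75, -0.5]
z = -0.625 gives f = -0.841797, negative; keep [-0.625, -0.5]
z = -0.5625 gives f = -0.1863, negative; keep [-0.5625, -0.5]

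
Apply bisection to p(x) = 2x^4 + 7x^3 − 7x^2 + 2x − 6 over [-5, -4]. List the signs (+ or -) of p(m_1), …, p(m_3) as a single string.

m = -4.5, p(m) = 25.5 (+); new bracket [-4.5, -4]
m = -4.25, p(m) = -25.789062 (−); new bracket [-4.5, -4.25]
m = -4.375, p(m) = -2.188965 (−); new bracket [-4.5, -4.375]

+--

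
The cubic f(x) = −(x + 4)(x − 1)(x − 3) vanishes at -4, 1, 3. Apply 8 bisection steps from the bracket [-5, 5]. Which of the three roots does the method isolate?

x = 0 gives f = -12, negative; keep [-5, 0]
x = -2.5 gives f = -28.875, negative; keep [-5, -2.5]
x = -3.75 gives f = -8.015625, negative; keep [-5, -3.75]
x = -4.375 gives f = 14.8652, positive; keep [-4.375, -3.75]
x = -4.0625 gives f = 2.2346, positive; keep [-4.0625, -3.75]
x = -3.90625 gives f = -3.1766, negative; keep [-4.0625, -3.90625]
x = -3.984375 gives f = -0.5439, negative; keep [-4.0625, -3.984375]
x = -4.0234375 gives f = 0.8269, positive; keep [-4.0234375, -3.984375]

-4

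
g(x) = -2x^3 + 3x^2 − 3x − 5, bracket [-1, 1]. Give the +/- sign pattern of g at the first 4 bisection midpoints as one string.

---+

midpoint 0: g = -5 < 0 → [-1, 0]
midpoint -0.5: g = -2.5 < 0 → [-1, -0.5]
midpoint -0.75: g = -0.21875 < 0 → [-1, -0.75]
midpoint -0.875: g = 1.2617 > 0 → [-0.875, -0.75]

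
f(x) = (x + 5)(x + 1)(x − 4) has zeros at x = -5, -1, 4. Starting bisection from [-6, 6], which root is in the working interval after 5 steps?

4

m = 0, f(m) = -20 (−); new bracket [0, 6]
m = 3, f(m) = -32 (−); new bracket [3, 6]
m = 4.5, f(m) = 26.125 (+); new bracket [3, 4.5]
m = 3.75, f(m) = -10.3906 (−); new bracket [3.75, 4.5]
m = 4.125, f(m) = 5.8457 (+); new bracket [3.75, 4.125]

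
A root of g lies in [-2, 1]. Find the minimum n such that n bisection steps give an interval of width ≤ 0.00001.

19

Width after n steps is 3/2^n. Need 2^n ≥ 3/0.00001 = 300000.
2^18 = 262144 < 300000 ≤ 2^19 = 524288, so n = 19.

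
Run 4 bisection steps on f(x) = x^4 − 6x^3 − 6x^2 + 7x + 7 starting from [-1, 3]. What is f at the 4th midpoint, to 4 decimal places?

f(1) = 3 > 0, so the root lies in [1, 3]
f(2) = -35 < 0, so the root lies in [1, 2]
f(1.5) = -11.1875 < 0, so the root lies in [1, 1.5]
f(1.25) = -2.9023 < 0, so the root lies in [1, 1.25]

-2.9023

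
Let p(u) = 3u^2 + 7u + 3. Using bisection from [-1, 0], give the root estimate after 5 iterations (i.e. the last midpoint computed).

-0.59375

p(-0.5) = 0.25 > 0, so the root lies in [-1, -0.5]
p(-0.75) = -0.5625 < 0, so the root lies in [-0.75, -0.5]
p(-0.625) = -0.203125 < 0, so the root lies in [-0.625, -0.5]
p(-0.5625) = 0.0117 > 0, so the root lies in [-0.625, -0.5625]
p(-0.59375) = -0.0986 < 0, so the root lies in [-0.59375, -0.5625]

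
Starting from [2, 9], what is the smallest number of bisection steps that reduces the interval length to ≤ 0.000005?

21

Width after n steps is 7/2^n. Need 2^n ≥ 7/0.000005 = 1400000.
2^20 = 1048576 < 1400000 ≤ 2^21 = 2097152, so n = 21.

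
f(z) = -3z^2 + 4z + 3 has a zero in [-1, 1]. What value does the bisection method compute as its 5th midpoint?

midpoint 0: f = 3 > 0 → [-1, 0]
midpoint -0.5: f = 0.25 > 0 → [-1, -0.5]
midpoint -0.75: f = -1.6875 < 0 → [-0.75, -0.5]
midpoint -0.625: f = -0.6719 < 0 → [-0.625, -0.5]
midpoint -0.5625: f = -0.1992 < 0 → [-0.5625, -0.5]

-0.5625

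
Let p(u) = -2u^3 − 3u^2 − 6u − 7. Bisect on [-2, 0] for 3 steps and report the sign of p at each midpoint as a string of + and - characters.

m = -1, p(m) = -2 (−); new bracket [-2, -1]
m = -1.5, p(m) = 2 (+); new bracket [-1.5, -1]
m = -1.25, p(m) = -0.28125 (−); new bracket [-1.5, -1.25]

-+-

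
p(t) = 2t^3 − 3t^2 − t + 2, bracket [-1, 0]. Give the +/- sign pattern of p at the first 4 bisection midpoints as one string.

++--

m = -0.5, p(m) = 1.5 (+); new bracket [-1, -0.5]
m = -0.75, p(m) = 0.21875 (+); new bracket [-1, -0.75]
m = -0.875, p(m) = -0.761719 (−); new bracket [-0.875, -0.75]
m = -0.8125, p(m) = -0.2407 (−); new bracket [-0.8125, -0.75]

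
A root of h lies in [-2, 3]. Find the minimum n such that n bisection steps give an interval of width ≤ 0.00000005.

Width after n steps is 5/2^n. Need 2^n ≥ 5/0.00000005 = 100000000.
2^26 = 67108864 < 100000000 ≤ 2^27 = 134217728, so n = 27.

27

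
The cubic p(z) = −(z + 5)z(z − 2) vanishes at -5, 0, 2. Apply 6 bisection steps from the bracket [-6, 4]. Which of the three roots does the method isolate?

p(-1) = -12 < 0, so the root lies in [-6, -1]
p(-3.5) = -28.875 < 0, so the root lies in [-6, -3.5]
p(-4.75) = -8.015625 < 0, so the root lies in [-6, -4.75]
p(-5.375) = 14.8652 > 0, so the root lies in [-5.375, -4.75]
p(-5.0625) = 2.2346 > 0, so the root lies in [-5.0625, -4.75]
p(-4.90625) = -3.1766 < 0, so the root lies in [-5.0625, -4.90625]

-5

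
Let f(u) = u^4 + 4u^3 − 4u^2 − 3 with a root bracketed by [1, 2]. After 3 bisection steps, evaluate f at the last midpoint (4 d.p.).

-0.7654

m = 1.5, f(m) = 6.5625 (+); new bracket [1, 1.5]
m = 1.25, f(m) = 1.003906 (+); new bracket [1, 1.25]
m = 1.125, f(m) = -0.765381 (−); new bracket [1.125, 1.25]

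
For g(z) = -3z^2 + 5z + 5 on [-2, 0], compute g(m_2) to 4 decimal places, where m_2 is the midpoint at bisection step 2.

1.7500

g(-1) = -3 < 0, so the root lies in [-1, 0]
g(-0.5) = 1.75 > 0, so the root lies in [-1, -0.5]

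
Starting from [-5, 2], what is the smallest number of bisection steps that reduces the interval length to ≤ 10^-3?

13

Width after n steps is 7/2^n. Need 2^n ≥ 7/10^-3 = 7000.
2^12 = 4096 < 7000 ≤ 2^13 = 8192, so n = 13.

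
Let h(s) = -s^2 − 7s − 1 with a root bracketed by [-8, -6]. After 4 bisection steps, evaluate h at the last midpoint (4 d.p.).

m = -7, h(m) = -1 (−); new bracket [-7, -6]
m = -6.5, h(m) = 2.25 (+); new bracket [-7, -6.5]
m = -6.75, h(m) = 0.6875 (+); new bracket [-7, -6.75]
m = -6.875, h(m) = -0.1406 (−); new bracket [-6.875, -6.75]

-0.1406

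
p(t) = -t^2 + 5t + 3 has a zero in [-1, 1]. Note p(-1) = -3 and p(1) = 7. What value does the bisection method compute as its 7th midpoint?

-0.546875

p(0) = 3 > 0, so the root lies in [-1, 0]
p(-0.5) = 0.25 > 0, so the root lies in [-1, -0.5]
p(-0.75) = -1.3125 < 0, so the root lies in [-0.75, -0.5]
p(-0.625) = -0.5156 < 0, so the root lies in [-0.625, -0.5]
p(-0.5625) = -0.1289 < 0, so the root lies in [-0.5625, -0.5]
p(-0.53125) = 0.0615 > 0, so the root lies in [-0.5625, -0.53125]
p(-0.546875) = -0.0334 < 0, so the root lies in [-0.546875, -0.53125]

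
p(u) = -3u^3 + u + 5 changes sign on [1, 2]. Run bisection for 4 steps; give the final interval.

[1.25, 1.3125]

u = 1.5 gives p = -3.625, negative; keep [1, 1.5]
u = 1.25 gives p = 0.390625, positive; keep [1.25, 1.5]
u = 1.375 gives p = -1.423828, negative; keep [1.25, 1.375]
u = 1.3125 gives p = -0.4705, negative; keep [1.25, 1.3125]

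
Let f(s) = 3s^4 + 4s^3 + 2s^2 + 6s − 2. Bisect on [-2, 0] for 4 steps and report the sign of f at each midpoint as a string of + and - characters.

--+-

midpoint -1: f = -7 < 0 → [-2, -1]
midpoint -1.5: f = -4.8125 < 0 → [-2, -1.5]
midpoint -1.75: f = 0.324219 > 0 → [-1.75, -1.5]
midpoint -1.625: f = -2.7141 < 0 → [-1.75, -1.625]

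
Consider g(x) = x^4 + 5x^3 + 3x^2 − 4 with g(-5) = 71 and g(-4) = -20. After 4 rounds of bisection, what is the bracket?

m = -4.5, g(m) = 11.1875 (+); new bracket [-4.5, -4]
m = -4.25, g(m) = -7.386719 (−); new bracket [-4.5, -4.25]
m = -4.375, g(m) = 1.084229 (+); new bracket [-4.375, -4.25]
m = -4.3125, g(m) = -3.3462 (−); new bracket [-4.375, -4.3125]

[-4.375, -4.3125]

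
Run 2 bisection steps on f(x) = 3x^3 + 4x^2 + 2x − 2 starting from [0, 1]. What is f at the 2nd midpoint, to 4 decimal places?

x = 0.5 gives f = 0.375, positive; keep [0, 0.5]
x = 0.25 gives f = -1.203125, negative; keep [0.25, 0.5]

-1.2031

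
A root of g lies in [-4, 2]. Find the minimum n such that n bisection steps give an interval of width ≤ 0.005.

Width after n steps is 6/2^n. Need 2^n ≥ 6/0.005 = 1200.
2^10 = 1024 < 1200 ≤ 2^11 = 2048, so n = 11.

11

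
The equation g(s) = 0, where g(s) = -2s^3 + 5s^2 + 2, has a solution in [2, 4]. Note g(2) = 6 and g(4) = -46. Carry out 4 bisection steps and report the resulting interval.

[2.625, 2.75]

m = 3, g(m) = -7 (−); new bracket [2, 3]
m = 2.5, g(m) = 2 (+); new bracket [2.5, 3]
m = 2.75, g(m) = -1.78125 (−); new bracket [2.5, 2.75]
m = 2.625, g(m) = 0.2773 (+); new bracket [2.625, 2.75]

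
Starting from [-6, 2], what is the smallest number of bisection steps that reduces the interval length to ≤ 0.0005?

Width after n steps is 8/2^n. Need 2^n ≥ 8/0.0005 = 16000.
2^13 = 8192 < 16000 ≤ 2^14 = 16384, so n = 14.

14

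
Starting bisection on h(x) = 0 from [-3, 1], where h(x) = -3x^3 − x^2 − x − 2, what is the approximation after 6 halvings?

midpoint -1: h = 1 > 0 → [-1, 1]
midpoint 0: h = -2 < 0 → [-1, 0]
midpoint -0.5: h = -1.375 < 0 → [-1, -0.5]
midpoint -0.75: h = -0.5469 < 0 → [-1, -0.75]
midpoint -0.875: h = 0.1191 > 0 → [-0.875, -0.75]
midpoint -0.8125: h = -0.2385 < 0 → [-0.875, -0.8125]

-0.8125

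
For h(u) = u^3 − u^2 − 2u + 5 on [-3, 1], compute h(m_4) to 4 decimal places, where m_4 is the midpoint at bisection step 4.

0.0781

u = -1 gives h = 5, positive; keep [-3, -1]
u = -2 gives h = -3, negative; keep [-2, -1]
u = -1.5 gives h = 2.375, positive; keep [-2, -1.5]
u = -1.75 gives h = 0.0781, positive; keep [-2, -1.75]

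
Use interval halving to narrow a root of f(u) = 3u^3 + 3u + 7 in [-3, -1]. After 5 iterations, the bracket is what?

m = -2, f(m) = -23 (−); new bracket [-2, -1]
m = -1.5, f(m) = -7.625 (−); new bracket [-1.5, -1]
m = -1.25, f(m) = -2.609375 (−); new bracket [-1.25, -1]
m = -1.125, f(m) = -0.6465 (−); new bracket [-1.125, -1]
m = -1.0625, f(m) = 0.2141 (+); new bracket [-1.125, -1.0625]

[-1.125, -1.0625]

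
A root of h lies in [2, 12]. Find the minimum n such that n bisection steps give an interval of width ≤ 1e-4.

17

Width after n steps is 10/2^n. Need 2^n ≥ 10/1e-4 = 100000.
2^16 = 65536 < 100000 ≤ 2^17 = 131072, so n = 17.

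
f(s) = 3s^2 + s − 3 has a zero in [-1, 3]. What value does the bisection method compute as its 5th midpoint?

f(1) = 1 > 0, so the root lies in [-1, 1]
f(0) = -3 < 0, so the root lies in [0, 1]
f(0.5) = -1.75 < 0, so the root lies in [0.5, 1]
f(0.75) = -0.5625 < 0, so the root lies in [0.75, 1]
f(0.875) = 0.1719 > 0, so the root lies in [0.75, 0.875]

0.875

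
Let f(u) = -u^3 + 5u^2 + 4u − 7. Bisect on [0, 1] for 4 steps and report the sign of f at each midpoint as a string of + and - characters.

---+

midpoint 0.5: f = -3.875 < 0 → [0.5, 1]
midpoint 0.75: f = -1.609375 < 0 → [0.75, 1]
midpoint 0.875: f = -0.341797 < 0 → [0.875, 1]
midpoint 0.9375: f = 0.3206 > 0 → [0.875, 0.9375]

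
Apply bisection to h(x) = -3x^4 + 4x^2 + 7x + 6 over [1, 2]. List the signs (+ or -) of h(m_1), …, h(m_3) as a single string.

m = 1.5, h(m) = 10.3125 (+); new bracket [1.5, 2]
m = 1.75, h(m) = 2.363281 (+); new bracket [1.75, 2]
m = 1.875, h(m) = -3.891357 (−); new bracket [1.75, 1.875]

++-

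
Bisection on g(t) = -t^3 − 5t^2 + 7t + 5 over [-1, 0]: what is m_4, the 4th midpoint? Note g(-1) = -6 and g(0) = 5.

-0.5625

m = -0.5, g(m) = 0.375 (+); new bracket [-1, -0.5]
m = -0.75, g(m) = -2.640625 (−); new bracket [-0.75, -0.5]
m = -0.625, g(m) = -1.083984 (−); new bracket [-0.625, -0.5]
m = -0.5625, g(m) = -0.3416 (−); new bracket [-0.5625, -0.5]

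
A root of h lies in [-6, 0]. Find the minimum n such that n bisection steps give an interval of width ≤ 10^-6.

23

Width after n steps is 6/2^n. Need 2^n ≥ 6/10^-6 = 6000000.
2^22 = 4194304 < 6000000 ≤ 2^23 = 8388608, so n = 23.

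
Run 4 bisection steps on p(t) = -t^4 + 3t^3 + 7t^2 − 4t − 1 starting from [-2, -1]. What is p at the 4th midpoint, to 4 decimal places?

p(-1.5) = 5.5625 > 0, so the root lies in [-2, -1.5]
p(-1.75) = 1.980469 > 0, so the root lies in [-2, -1.75]
p(-1.875) = -1.025635 < 0, so the root lies in [-1.875, -1.75]
p(-1.8125) = 0.5908 > 0, so the root lies in [-1.875, -1.8125]

0.5908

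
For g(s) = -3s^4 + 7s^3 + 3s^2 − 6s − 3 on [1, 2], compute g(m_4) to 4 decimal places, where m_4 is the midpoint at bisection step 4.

-0.1382

midpoint 1.5: g = 3.1875 > 0 → [1, 1.5]
midpoint 1.25: g = 0.535156 > 0 → [1, 1.25]
midpoint 1.125: g = -0.791748 < 0 → [1.125, 1.25]
midpoint 1.1875: g = -0.1382 < 0 → [1.1875, 1.25]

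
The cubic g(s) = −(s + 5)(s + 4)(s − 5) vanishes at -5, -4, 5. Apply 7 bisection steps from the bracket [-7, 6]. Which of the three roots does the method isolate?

5

s = -0.5 gives g = 86.625, positive; keep [-0.5, 6]
s = 2.75 gives g = 117.703125, positive; keep [2.75, 6]
s = 4.375 gives g = 49.072266, positive; keep [4.375, 6]
s = 5.1875 gives g = -17.5496, negative; keep [4.375, 5.1875]
s = 4.78125 gives g = 18.7888, positive; keep [4.78125, 5.1875]
s = 4.984375 gives g = 1.4016, positive; keep [4.984375, 5.1875]
s = 5.0859375 gives g = -7.8753, negative; keep [4.984375, 5.0859375]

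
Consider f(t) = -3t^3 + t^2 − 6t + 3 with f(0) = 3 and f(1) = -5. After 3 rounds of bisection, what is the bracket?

[0.375, 0.5]

midpoint 0.5: f = -0.125 < 0 → [0, 0.5]
midpoint 0.25: f = 1.515625 > 0 → [0.25, 0.5]
midpoint 0.375: f = 0.732422 > 0 → [0.375, 0.5]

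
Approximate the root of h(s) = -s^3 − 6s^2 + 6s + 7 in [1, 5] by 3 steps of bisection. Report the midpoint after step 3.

1.5

midpoint 3: h = -56 < 0 → [1, 3]
midpoint 2: h = -13 < 0 → [1, 2]
midpoint 1.5: h = -0.875 < 0 → [1, 1.5]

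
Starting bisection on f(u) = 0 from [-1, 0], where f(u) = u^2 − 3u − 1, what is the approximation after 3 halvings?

-0.375

midpoint -0.5: f = 0.75 > 0 → [-0.5, 0]
midpoint -0.25: f = -0.1875 < 0 → [-0.5, -0.25]
midpoint -0.375: f = 0.265625 > 0 → [-0.375, -0.25]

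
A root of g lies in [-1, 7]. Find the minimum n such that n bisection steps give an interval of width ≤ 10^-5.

20

Width after n steps is 8/2^n. Need 2^n ≥ 8/10^-5 = 800000.
2^19 = 524288 < 800000 ≤ 2^20 = 1048576, so n = 20.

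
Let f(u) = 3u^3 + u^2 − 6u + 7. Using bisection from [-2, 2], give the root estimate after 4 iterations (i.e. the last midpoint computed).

m = 0, f(m) = 7 (+); new bracket [-2, 0]
m = -1, f(m) = 11 (+); new bracket [-2, -1]
m = -1.5, f(m) = 8.125 (+); new bracket [-2, -1.5]
m = -1.75, f(m) = 4.4844 (+); new bracket [-2, -1.75]

-1.75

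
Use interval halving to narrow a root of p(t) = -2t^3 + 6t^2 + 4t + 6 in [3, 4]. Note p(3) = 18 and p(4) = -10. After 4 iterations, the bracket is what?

[3.6875, 3.75]

m = 3.5, p(m) = 7.75 (+); new bracket [3.5, 4]
m = 3.75, p(m) = -0.09375 (−); new bracket [3.5, 3.75]
m = 3.625, p(m) = 4.074219 (+); new bracket [3.625, 3.75]
m = 3.6875, p(m) = 2.0532 (+); new bracket [3.6875, 3.75]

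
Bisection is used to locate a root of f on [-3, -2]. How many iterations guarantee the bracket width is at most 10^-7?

24

Width after n steps is 1/2^n. Need 2^n ≥ 1/10^-7 = 10000000.
2^23 = 8388608 < 10000000 ≤ 2^24 = 16777216, so n = 24.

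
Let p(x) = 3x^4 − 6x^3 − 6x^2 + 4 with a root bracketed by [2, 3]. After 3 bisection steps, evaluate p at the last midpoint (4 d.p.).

x = 2.5 gives p = -10.0625, negative; keep [2.5, 3]
x = 2.75 gives p = 5.417969, positive; keep [2.5, 2.75]
x = 2.625 gives p = -3.428955, negative; keep [2.625, 2.75]

-3.4290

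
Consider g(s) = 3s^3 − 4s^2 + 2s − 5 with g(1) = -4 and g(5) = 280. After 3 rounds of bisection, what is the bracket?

[1.5, 2]

m = 3, g(m) = 46 (+); new bracket [1, 3]
m = 2, g(m) = 7 (+); new bracket [1, 2]
m = 1.5, g(m) = -0.875 (−); new bracket [1.5, 2]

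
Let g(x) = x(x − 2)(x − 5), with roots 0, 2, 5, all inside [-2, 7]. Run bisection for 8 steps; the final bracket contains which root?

m = 2.5, g(m) = -3.125 (−); new bracket [2.5, 7]
m = 4.75, g(m) = -3.265625 (−); new bracket [4.75, 7]
m = 5.875, g(m) = 19.919922 (+); new bracket [4.75, 5.875]
m = 5.3125, g(m) = 5.4993 (+); new bracket [4.75, 5.3125]
m = 5.03125, g(m) = 0.4766 (+); new bracket [4.75, 5.03125]
m = 4.890625, g(m) = -1.5462 (−); new bracket [4.890625, 5.03125]
m = 4.9609375, g(m) = -0.5738 (−); new bracket [4.9609375, 5.03125]
m = 4.99609375, g(m) = -0.0585 (−); new bracket [4.99609375, 5.03125]

5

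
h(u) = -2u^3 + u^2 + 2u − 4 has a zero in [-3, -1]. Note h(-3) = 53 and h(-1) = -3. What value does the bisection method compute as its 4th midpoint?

-1.375

h(-2) = 12 > 0, so the root lies in [-2, -1]
h(-1.5) = 2 > 0, so the root lies in [-1.5, -1]
h(-1.25) = -1.03125 < 0, so the root lies in [-1.5, -1.25]
h(-1.375) = 0.3398 > 0, so the root lies in [-1.375, -1.25]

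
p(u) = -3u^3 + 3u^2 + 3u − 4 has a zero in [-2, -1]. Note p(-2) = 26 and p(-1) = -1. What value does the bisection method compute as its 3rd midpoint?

midpoint -1.5: p = 8.375 > 0 → [-1.5, -1]
midpoint -1.25: p = 2.796875 > 0 → [-1.25, -1]
midpoint -1.125: p = 0.693359 > 0 → [-1.125, -1]

-1.125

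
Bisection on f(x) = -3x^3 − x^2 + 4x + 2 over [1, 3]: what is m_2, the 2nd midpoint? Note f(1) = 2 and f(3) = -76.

1.5

x = 2 gives f = -18, negative; keep [1, 2]
x = 1.5 gives f = -4.375, negative; keep [1, 1.5]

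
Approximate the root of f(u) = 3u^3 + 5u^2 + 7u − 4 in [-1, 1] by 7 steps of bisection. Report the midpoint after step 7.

f(0) = -4 < 0, so the root lies in [0, 1]
f(0.5) = 1.125 > 0, so the root lies in [0, 0.5]
f(0.25) = -1.890625 < 0, so the root lies in [0.25, 0.5]
f(0.375) = -0.5137 < 0, so the root lies in [0.375, 0.5]
f(0.4375) = 0.2708 > 0, so the root lies in [0.375, 0.4375]
f(0.40625) = -0.1299 < 0, so the root lies in [0.40625, 0.4375]
f(0.421875) = 0.0683 > 0, so the root lies in [0.40625, 0.421875]

0.421875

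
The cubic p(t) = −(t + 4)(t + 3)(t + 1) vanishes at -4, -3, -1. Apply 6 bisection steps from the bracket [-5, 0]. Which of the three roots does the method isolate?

-1

p(-2.5) = 1.125 > 0, so the root lies in [-2.5, 0]
p(-1.25) = 1.203125 > 0, so the root lies in [-1.25, 0]
p(-0.625) = -3.005859 < 0, so the root lies in [-1.25, -0.625]
p(-0.9375) = -0.3948 < 0, so the root lies in [-1.25, -0.9375]
p(-1.09375) = 0.5194 > 0, so the root lies in [-1.09375, -0.9375]
p(-1.015625) = 0.0925 > 0, so the root lies in [-1.015625, -0.9375]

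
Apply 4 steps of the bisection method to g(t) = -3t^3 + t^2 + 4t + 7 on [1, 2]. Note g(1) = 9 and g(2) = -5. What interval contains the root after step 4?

[1.75, 1.8125]

m = 1.5, g(m) = 5.125 (+); new bracket [1.5, 2]
m = 1.75, g(m) = 0.984375 (+); new bracket [1.75, 2]
m = 1.875, g(m) = -1.759766 (−); new bracket [1.75, 1.875]
m = 1.8125, g(m) = -0.3279 (−); new bracket [1.75, 1.8125]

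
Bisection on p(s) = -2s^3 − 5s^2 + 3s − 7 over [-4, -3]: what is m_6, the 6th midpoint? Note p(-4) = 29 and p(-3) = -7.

midpoint -3.5: p = 7 > 0 → [-3.5, -3]
midpoint -3.25: p = -0.90625 < 0 → [-3.5, -3.25]
midpoint -3.375: p = 2.808594 > 0 → [-3.375, -3.25]
midpoint -3.3125: p = 0.8931 > 0 → [-3.3125, -3.25]
midpoint -3.28125: p = -0.0209 < 0 → [-3.3125, -3.28125]
midpoint -3.296875: p = 0.4325 > 0 → [-3.296875, -3.28125]

-3.296875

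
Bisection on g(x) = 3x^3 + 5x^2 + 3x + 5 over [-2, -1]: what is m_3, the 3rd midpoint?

midpoint -1.5: g = 1.625 > 0 → [-2, -1.5]
midpoint -1.75: g = -1.015625 < 0 → [-1.75, -1.5]
midpoint -1.625: g = 0.455078 > 0 → [-1.75, -1.625]

-1.625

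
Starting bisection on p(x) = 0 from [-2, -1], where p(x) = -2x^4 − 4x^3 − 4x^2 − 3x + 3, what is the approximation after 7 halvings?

m = -1.5, p(m) = 1.875 (+); new bracket [-2, -1.5]
m = -1.75, p(m) = -1.320312 (−); new bracket [-1.75, -1.5]
m = -1.625, p(m) = 0.530762 (+); new bracket [-1.75, -1.625]
m = -1.6875, p(m) = -0.3247 (−); new bracket [-1.6875, -1.625]
m = -1.65625, p(m) = 0.1197 (+); new bracket [-1.6875, -1.65625]
m = -1.671875, p(m) = -0.0983 (−); new bracket [-1.671875, -1.65625]
m = -1.6640625, p(m) = 0.0117 (+); new bracket [-1.671875, -1.6640625]

-1.6640625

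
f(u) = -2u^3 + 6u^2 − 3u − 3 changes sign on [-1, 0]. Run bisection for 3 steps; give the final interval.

u = -0.5 gives f = 0.25, positive; keep [-0.5, 0]
u = -0.25 gives f = -1.84375, negative; keep [-0.5, -0.25]
u = -0.375 gives f = -0.925781, negative; keep [-0.5, -0.375]

[-0.5, -0.375]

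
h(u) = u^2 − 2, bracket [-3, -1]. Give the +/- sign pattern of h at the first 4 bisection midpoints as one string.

++--

u = -2 gives h = 2, positive; keep [-2, -1]
u = -1.5 gives h = 0.25, positive; keep [-1.5, -1]
u = -1.25 gives h = -0.4375, negative; keep [-1.5, -1.25]
u = -1.375 gives h = -0.1094, negative; keep [-1.5, -1.375]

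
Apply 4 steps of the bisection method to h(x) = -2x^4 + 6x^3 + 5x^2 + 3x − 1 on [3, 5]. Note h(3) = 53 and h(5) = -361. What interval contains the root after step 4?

x = 4 gives h = -37, negative; keep [3, 4]
x = 3.5 gives h = 27.875, positive; keep [3.5, 4]
x = 3.75 gives h = 1.460938, positive; keep [3.75, 4]
x = 3.875 gives h = -16.1216, negative; keep [3.75, 3.875]

[3.75, 3.875]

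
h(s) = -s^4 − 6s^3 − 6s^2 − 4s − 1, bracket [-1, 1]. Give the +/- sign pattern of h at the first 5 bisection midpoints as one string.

m = 0, h(m) = -1 (−); new bracket [-1, 0]
m = -0.5, h(m) = 0.1875 (+); new bracket [-0.5, 0]
m = -0.25, h(m) = -0.285156 (−); new bracket [-0.5, -0.25]
m = -0.375, h(m) = -0.0471 (−); new bracket [-0.5, -0.375]
m = -0.4375, h(m) = 0.0674 (+); new bracket [-0.4375, -0.375]

-+--+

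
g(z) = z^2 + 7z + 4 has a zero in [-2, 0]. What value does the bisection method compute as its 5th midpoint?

-0.6875

g(-1) = -2 < 0, so the root lies in [-1, 0]
g(-0.5) = 0.75 > 0, so the root lies in [-1, -0.5]
g(-0.75) = -0.6875 < 0, so the root lies in [-0.75, -0.5]
g(-0.625) = 0.0156 > 0, so the root lies in [-0.75, -0.625]
g(-0.6875) = -0.3398 < 0, so the root lies in [-0.6875, -0.625]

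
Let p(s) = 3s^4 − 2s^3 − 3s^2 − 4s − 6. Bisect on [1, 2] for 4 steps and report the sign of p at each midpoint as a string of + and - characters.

s = 1.5 gives p = -10.3125, negative; keep [1.5, 2]
s = 1.75 gives p = -4.769531, negative; keep [1.75, 2]
s = 1.875 gives p = -0.151611, negative; keep [1.875, 2]
s = 1.9375 gives p = 2.7173, positive; keep [1.875, 1.9375]

---+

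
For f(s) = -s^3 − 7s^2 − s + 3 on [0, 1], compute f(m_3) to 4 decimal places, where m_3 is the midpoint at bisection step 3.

s = 0.5 gives f = 0.625, positive; keep [0.5, 1]
s = 0.75 gives f = -2.109375, negative; keep [0.5, 0.75]
s = 0.625 gives f = -0.603516, negative; keep [0.5, 0.625]

-0.6035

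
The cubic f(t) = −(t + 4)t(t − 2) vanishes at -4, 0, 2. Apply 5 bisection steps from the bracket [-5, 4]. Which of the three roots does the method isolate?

-4

midpoint -0.5: f = -4.375 < 0 → [-5, -0.5]
midpoint -2.75: f = -16.328125 < 0 → [-5, -2.75]
midpoint -3.875: f = -2.845703 < 0 → [-5, -3.875]
midpoint -4.4375: f = 12.4978 > 0 → [-4.4375, -3.875]
midpoint -4.15625: f = 3.998 > 0 → [-4.15625, -3.875]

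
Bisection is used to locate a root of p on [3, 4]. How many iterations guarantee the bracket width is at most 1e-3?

Width after n steps is 1/2^n. Need 2^n ≥ 1/1e-3 = 1000.
2^9 = 512 < 1000 ≤ 2^10 = 1024, so n = 10.

10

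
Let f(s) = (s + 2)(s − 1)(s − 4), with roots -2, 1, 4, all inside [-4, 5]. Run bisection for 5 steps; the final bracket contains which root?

-2

midpoint 0.5: f = 4.375 > 0 → [-4, 0.5]
midpoint -1.75: f = 3.953125 > 0 → [-4, -1.75]
midpoint -2.875: f = -23.310547 < 0 → [-2.875, -1.75]
midpoint -2.3125: f = -6.5344 < 0 → [-2.3125, -1.75]
midpoint -2.03125: f = -0.5713 < 0 → [-2.03125, -1.75]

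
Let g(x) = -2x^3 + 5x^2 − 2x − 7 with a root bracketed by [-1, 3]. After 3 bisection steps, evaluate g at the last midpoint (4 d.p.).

midpoint 1: g = -6 < 0 → [-1, 1]
midpoint 0: g = -7 < 0 → [-1, 0]
midpoint -0.5: g = -4.5 < 0 → [-1, -0.5]

-4.5000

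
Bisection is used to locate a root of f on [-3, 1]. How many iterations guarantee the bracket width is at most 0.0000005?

Width after n steps is 4/2^n. Need 2^n ≥ 4/0.0000005 = 8000000.
2^22 = 4194304 < 8000000 ≤ 2^23 = 8388608, so n = 23.

23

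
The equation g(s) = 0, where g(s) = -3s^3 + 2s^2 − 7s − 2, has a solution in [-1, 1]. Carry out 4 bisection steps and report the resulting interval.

s = 0 gives g = -2, negative; keep [-1, 0]
s = -0.5 gives g = 2.375, positive; keep [-0.5, 0]
s = -0.25 gives g = -0.078125, negative; keep [-0.5, -0.25]
s = -0.375 gives g = 1.0645, positive; keep [-0.375, -0.25]

[-0.375, -0.25]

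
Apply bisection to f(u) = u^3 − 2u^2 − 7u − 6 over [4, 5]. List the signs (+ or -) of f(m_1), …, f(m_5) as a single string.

m = 4.5, f(m) = 13.125 (+); new bracket [4, 4.5]
m = 4.25, f(m) = 4.890625 (+); new bracket [4, 4.25]
m = 4.125, f(m) = 1.283203 (+); new bracket [4, 4.125]
m = 4.0625, f(m) = -0.3982 (−); new bracket [4.0625, 4.125]
m = 4.09375, f(m) = 0.4325 (+); new bracket [4.0625, 4.09375]

+++-+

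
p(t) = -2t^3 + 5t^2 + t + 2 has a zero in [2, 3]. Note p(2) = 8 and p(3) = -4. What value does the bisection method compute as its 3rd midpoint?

2.875

midpoint 2.5: p = 4.5 > 0 → [2.5, 3]
midpoint 2.75: p = 0.96875 > 0 → [2.75, 3]
midpoint 2.875: p = -1.324219 < 0 → [2.75, 2.875]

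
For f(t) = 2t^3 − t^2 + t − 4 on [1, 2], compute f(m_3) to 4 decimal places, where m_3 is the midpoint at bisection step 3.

midpoint 1.5: f = 2 > 0 → [1, 1.5]
midpoint 1.25: f = -0.40625 < 0 → [1.25, 1.5]
midpoint 1.375: f = 0.683594 > 0 → [1.25, 1.375]

0.6836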